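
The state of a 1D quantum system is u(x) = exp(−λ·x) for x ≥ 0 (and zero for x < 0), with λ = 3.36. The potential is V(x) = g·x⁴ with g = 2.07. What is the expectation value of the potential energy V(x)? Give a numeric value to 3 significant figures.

0.0244

⟨V⟩ = ∫ V(x)·|u|² dx / ∫|u|² dx.
Every integrand reduces to terms xʲ·e^(−2λx) on [0, ∞); use ∫₀^∞ xʲ·e^(−2λx) dx = j!/(2λ)^(j+1).
State is unnormalized: ∫|u|² dx = 0.14881, and ∫u*·V(x)·u dx = 0.0036252, so ⟨V⟩ = 0.0036252 / 0.14881.
⟨V⟩ = 0.024362.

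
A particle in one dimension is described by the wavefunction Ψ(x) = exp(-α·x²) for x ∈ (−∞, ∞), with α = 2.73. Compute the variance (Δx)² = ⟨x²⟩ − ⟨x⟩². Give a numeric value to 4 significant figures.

0.09158

Compute ⟨x⟩ and ⟨x²⟩ separately, then (Δx)² = ⟨x²⟩ − ⟨x⟩².
Gaussian moments: ∫x^(2j)·e^(−2αx²) dx = (2j−1)!!/(4α)^j · √(π/(2α)), odd powers integrate to 0; here √(π/(2α)) = 0.75854.
Normalization: ∫|Ψ|² dx = 0.75854.
⟨x⟩ = 0.0000 and ⟨x²⟩ = 0.091575.
(Δx)² = 0.091575 − (0.0000)² = 0.091575.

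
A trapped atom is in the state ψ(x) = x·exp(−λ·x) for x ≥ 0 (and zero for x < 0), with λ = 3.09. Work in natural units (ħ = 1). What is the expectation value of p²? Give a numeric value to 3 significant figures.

9.55

p² ψ = −ħ² d²ψ/dx²; ⟨p²⟩ = −ħ² ∫ ψ*·ψ'' dx / ∫|ψ|² dx.
Differentiate x·exp(−λ·x) with the product rule; every integrand then reduces to terms xʲ·e^(−2λx) on [0, ∞), with ∫₀^∞ xʲ·e^(−2λx) dx = j!/(2λ)^(j+1).
State is unnormalized: ∫|ψ|² dx = 0.0084735, and ∫ψ*·(−ħ² ψ'') dx = 0.080906, so ⟨p²⟩ = 0.080906 / 0.0084735.
⟨p²⟩ = 9.5481.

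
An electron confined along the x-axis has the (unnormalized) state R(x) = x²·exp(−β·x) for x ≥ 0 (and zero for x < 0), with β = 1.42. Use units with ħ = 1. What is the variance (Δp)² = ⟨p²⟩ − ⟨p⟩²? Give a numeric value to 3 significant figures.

0.672

Compute ⟨p⟩ and ⟨p²⟩ separately; (Δp)² = ⟨p²⟩ − ⟨p⟩².
Differentiate x²·exp(−β·x) with the product rule; every integrand then reduces to terms xʲ·e^(−2βx) on [0, ∞), with ∫₀^∞ xʲ·e^(−2βx) dx = j!/(2β)^(j+1).
Normalization: ∫|R|² dx = 0.12990.
⟨p⟩ = 0.0000 and ⟨p²⟩ = 0.67213.
(Δp)² = 0.67213 − (0.0000)² = 0.67213.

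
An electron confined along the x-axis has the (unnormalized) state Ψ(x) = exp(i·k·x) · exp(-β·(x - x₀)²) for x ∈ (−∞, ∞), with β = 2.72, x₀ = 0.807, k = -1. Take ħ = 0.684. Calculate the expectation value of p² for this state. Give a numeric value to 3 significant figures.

p² Ψ = −ħ² d²Ψ/dx²; ⟨p²⟩ = −ħ² ∫ Ψ*·Ψ'' dx / ∫|Ψ|² dx.
Gaussian moments (u = x − x₀): ∫u^(2j)·e^(−2βu²) du = (2j−1)!!/(4β)^j · √(π/(2β)), odd powers integrate to 0; here √(π/(2β)) = 0.75993. Derivatives: Ψ′ = (ik − 2βu)·Ψ, Ψ″ = ((ik − 2βu)² − 2β)·Ψ; the odd-in-u pieces drop out.
State is unnormalized: ∫|Ψ|² dx = 0.75993, and ∫Ψ*·(−ħ² Ψ'') dx = 1.3226, so ⟨p²⟩ = 1.3226 / 0.75993.
⟨p²⟩ = 1.7404.

1.74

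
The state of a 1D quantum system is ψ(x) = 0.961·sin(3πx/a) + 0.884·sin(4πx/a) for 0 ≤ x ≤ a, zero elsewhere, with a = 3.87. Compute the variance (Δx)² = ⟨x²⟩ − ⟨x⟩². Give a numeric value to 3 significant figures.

0.595

Compute ⟨x⟩ and ⟨x²⟩ separately, then (Δx)² = ⟨x²⟩ − ⟨x⟩².
On 0 ≤ x ≤ a (j ≠ l): ∫sin²(jπx/a) dx = a/2, ∫sin(jπx/a)·sin(lπx/a) dx = 0; diagonal moments ∫x·sin²(jπx/a) dx = a²/4, ∫x²·sin²(jπx/a) dx = a³·(1/6 − 1/(4j²π²)); cross terms ∫x·sin(jπx/a)·sin(lπx/a) dx = 0 for j + l even and −4jla²/(π²(j² − l²)²) for j + l odd, ∫x²·sin(jπx/a)·sin(lπx/a) dx = (−1)^(j+l)·4jla³/(π²(j² − l²)²); higher powers the same way via product-to-sum and parts.
Normalization: ∫|ψ|² dx = 3.2991.
⟨x⟩ = 1.1695 and ⟨x²⟩ = 1.9622.
(Δx)² = 1.9622 − (1.1695)² = 0.59461.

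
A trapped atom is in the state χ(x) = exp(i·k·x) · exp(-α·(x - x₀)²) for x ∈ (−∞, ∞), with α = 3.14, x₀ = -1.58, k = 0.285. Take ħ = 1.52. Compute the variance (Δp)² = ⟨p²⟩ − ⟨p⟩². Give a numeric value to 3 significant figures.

7.25

Compute ⟨p⟩ and ⟨p²⟩ separately; (Δp)² = ⟨p²⟩ − ⟨p⟩².
Gaussian moments (u = x − x₀): ∫u^(2j)·e^(−2αu²) du = (2j−1)!!/(4α)^j · √(π/(2α)), odd powers integrate to 0; here √(π/(2α)) = 0.70729. Derivatives: χ′ = (ik − 2αu)·χ, χ″ = ((ik − 2αu)² − 2α)·χ; the odd-in-u pieces drop out.
Normalization: ∫|χ|² dx = 0.70729.
⟨p⟩ = 0.43320 and ⟨p²⟩ = 7.4423.
(Δp)² = 7.4423 − (0.43320)² = 7.2547.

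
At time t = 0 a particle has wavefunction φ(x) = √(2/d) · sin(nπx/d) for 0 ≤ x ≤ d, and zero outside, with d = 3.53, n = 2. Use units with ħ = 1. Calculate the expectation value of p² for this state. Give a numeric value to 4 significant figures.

p² φ = −ħ² d²φ/dx²; ⟨p²⟩ = −ħ² ∫ φ*·φ'' dx.
d/dx sin(nπx/d) = (nπ/d)·cos(nπx/d) and d²/dx² sin(nπx/d) = −(nπ/d)²·sin(nπx/d); on 0 ≤ x ≤ d, ∫sin²(nπx/d) dx = d/2 and ∫sin(nπx/d)·cos(nπx/d) dx = 0.
⟨p²⟩ = 3.1682.

3.168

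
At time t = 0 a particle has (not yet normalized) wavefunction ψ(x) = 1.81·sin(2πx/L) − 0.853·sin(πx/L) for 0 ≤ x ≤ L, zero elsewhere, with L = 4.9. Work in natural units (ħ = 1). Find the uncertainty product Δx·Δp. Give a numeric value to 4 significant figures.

Δx = √(⟨x²⟩−⟨x⟩²), Δp = √(⟨p²⟩−⟨p⟩²).
On 0 ≤ x ≤ L (j ≠ l): ∫sin²(jπx/L) dx = L/2, ∫sin(jπx/L)·sin(lπx/L) dx = 0; diagonal moments ∫x·sin²(jπx/L) dx = L²/4, ∫x²·sin²(jπx/L) dx = L³·(1/6 − 1/(4j²π²)); cross terms ∫x·sin(jπx/L)·sin(lπx/L) dx = 0 for j + l even and −4jlL²/(π²(j² − l²)²) for j + l odd, ∫x²·sin(jπx/L)·sin(lπx/L) dx = (−1)^(j+l)·4jlL³/(π²(j² − l²)²); higher powers the same way via product-to-sum and parts. d²/dx² sin(jπx/L) = −(jπ/L)²·sin(jπx/L); on 0 ≤ x ≤ L, ∫sin²(jπx/L) dx = L/2 and ∫sin(jπx/L)·sin(lπx/L) dx = 0 for j ≠ l, so only diagonal terms survive in ∫|ψ|² and ∫ψ·ψ″; ∫ψ·ψ′ dx = [ψ²/2] between the walls = 0.
Normalization: ∫|ψ|² dx = 9.8091.
⟨x⟩ = 3.1307, ⟨x²⟩ = 10.869 ⇒ Δx = 1.0332.
⟨p⟩ = 0.0000, ⟨p²⟩ = 1.4201 ⇒ Δp = 1.1917.
Δx·Δp = 1.2313.

1.231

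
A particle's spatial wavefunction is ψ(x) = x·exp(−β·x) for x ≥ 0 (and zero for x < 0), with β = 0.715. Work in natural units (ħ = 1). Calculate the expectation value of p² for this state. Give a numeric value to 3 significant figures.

0.511

p² ψ = −ħ² d²ψ/dx²; ⟨p²⟩ = −ħ² ∫ ψ*·ψ'' dx / ∫|ψ|² dx.
Differentiate x·exp(−β·x) with the product rule; every integrand then reduces to terms xʲ·e^(−2βx) on [0, ∞), with ∫₀^∞ xʲ·e^(−2βx) dx = j!/(2β)^(j+1).
State is unnormalized: ∫|ψ|² dx = 0.68395, and ∫ψ*·(−ħ² ψ'') dx = 0.34965, so ⟨p²⟩ = 0.34965 / 0.68395.
⟨p²⟩ = 0.51123.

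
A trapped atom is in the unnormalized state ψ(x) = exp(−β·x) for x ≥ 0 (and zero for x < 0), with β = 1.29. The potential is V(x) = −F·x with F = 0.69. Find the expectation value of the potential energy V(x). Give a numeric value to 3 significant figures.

⟨V⟩ = ∫ V(x)·|ψ|² dx / ∫|ψ|² dx.
Every integrand reduces to terms xʲ·e^(−2βx) on [0, ∞); use ∫₀^∞ xʲ·e^(−2βx) dx = j!/(2β)^(j+1).
State is unnormalized: ∫|ψ|² dx = 0.38760, and ∫ψ*·V(x)·ψ dx = -0.10366, so ⟨V⟩ = -0.10366 / 0.38760.
⟨V⟩ = -0.26744.

-0.267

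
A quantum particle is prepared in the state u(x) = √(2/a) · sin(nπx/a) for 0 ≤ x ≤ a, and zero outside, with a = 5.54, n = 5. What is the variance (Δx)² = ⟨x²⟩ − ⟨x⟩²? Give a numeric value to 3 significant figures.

Compute ⟨x⟩ and ⟨x²⟩ separately, then (Δx)² = ⟨x²⟩ − ⟨x⟩².
With sin²θ = (1 − cos2θ)/2 on 0 ≤ x ≤ a: ∫sin²(nπx/a) dx = a/2, ∫x·sin²(nπx/a) dx = a²/4, ∫x²·sin²(nπx/a) dx = a³·(1/6 − 1/(4n²π²)); higher powers xᵏ the same way, integrating xᵏ·cos(2nπx/a) by parts.
⟨x⟩ = 2.7700 and ⟨x²⟩ = 10.168.
(Δx)² = 10.168 − (2.7700)² = 2.4954.

2.50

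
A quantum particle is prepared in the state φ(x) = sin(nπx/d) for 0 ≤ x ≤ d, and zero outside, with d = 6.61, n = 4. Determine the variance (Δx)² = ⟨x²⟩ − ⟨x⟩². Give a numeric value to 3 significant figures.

Compute ⟨x⟩ and ⟨x²⟩ separately, then (Δx)² = ⟨x²⟩ − ⟨x⟩².
With sin²θ = (1 − cos2θ)/2 on 0 ≤ x ≤ d: ∫sin²(nπx/d) dx = d/2, ∫x·sin²(nπx/d) dx = d²/4, ∫x²·sin²(nπx/d) dx = d³·(1/6 − 1/(4n²π²)); higher powers xᵏ the same way, integrating xᵏ·cos(2nπx/d) by parts.
Normalization: ∫|φ|² dx = 3.3050.
⟨x⟩ = 3.3050 and ⟨x²⟩ = 14.426.
(Δx)² = 14.426 − (3.3050)² = 3.5027.

3.50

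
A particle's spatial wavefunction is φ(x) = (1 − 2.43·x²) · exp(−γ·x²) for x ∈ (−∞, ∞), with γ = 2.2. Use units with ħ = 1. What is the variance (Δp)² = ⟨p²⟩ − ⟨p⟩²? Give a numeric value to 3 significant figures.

Compute ⟨p⟩ and ⟨p²⟩ separately; (Δp)² = ⟨p²⟩ − ⟨p⟩².
Expand each integrand as polynomial × e^(−2γx²) and use ∫x^(2j)·e^(−2γx²) dx = (2j−1)!!/(4γ)^j · √(π/(2γ)), odd powers → 0; here √(π/(2γ)) = 0.84498. Differentiate with the product rule, d/dx e^(−γx²) = −2γx·e^(−γx²).
Normalization: ∫|φ|² dx = 0.57162.
⟨p⟩ = 0.0000 and ⟨p²⟩ = 6.7840.
(Δp)² = 6.7840 − (0.0000)² = 6.7840.

6.78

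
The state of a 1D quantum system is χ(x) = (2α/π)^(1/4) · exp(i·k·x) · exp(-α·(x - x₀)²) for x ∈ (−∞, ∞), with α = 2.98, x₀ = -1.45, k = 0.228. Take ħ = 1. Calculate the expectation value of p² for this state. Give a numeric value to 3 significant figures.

3.03

p² χ = −ħ² d²χ/dx²; ⟨p²⟩ = −ħ² ∫ χ*·χ'' dx.
Gaussian moments (u = x − x₀): ∫u^(2j)·e^(−2αu²) du = (2j−1)!!/(4α)^j · √(π/(2α)), odd powers integrate to 0; here √(π/(2α)) = 0.72603. Derivatives: χ′ = (ik − 2αu)·χ, χ″ = ((ik − 2αu)² − 2α)·χ; the odd-in-u pieces drop out.
⟨p²⟩ = 3.0320.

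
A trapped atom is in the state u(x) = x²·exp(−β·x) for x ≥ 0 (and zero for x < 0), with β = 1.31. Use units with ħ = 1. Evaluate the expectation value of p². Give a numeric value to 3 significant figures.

0.572

p² u = −ħ² d²u/dx²; ⟨p²⟩ = −ħ² ∫ u*·u'' dx / ∫|u|² dx.
Differentiate x²·exp(−β·x) with the product rule; every integrand then reduces to terms xʲ·e^(−2βx) on [0, ∞), with ∫₀^∞ xʲ·e^(−2βx) dx = j!/(2β)^(j+1).
State is unnormalized: ∫|u|² dx = 0.19440, and ∫u*·(−ħ² u'') dx = 0.11121, so ⟨p²⟩ = 0.11121 / 0.19440.
⟨p²⟩ = 0.57203.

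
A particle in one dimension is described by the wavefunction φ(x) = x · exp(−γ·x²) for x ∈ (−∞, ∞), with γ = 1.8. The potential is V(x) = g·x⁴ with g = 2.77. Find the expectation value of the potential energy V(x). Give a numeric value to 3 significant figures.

0.802

⟨V⟩ = ∫ V(x)·|φ|² dx / ∫|φ|² dx.
Expand each integrand as polynomial × e^(−2γx²) and use ∫x^(2j)·e^(−2γx²) dx = (2j−1)!!/(4γ)^j · √(π/(2γ)), odd powers → 0; here √(π/(2γ)) = 0.93417.
State is unnormalized: ∫|φ|² dx = 0.12975, and ∫φ*·V(x)·φ dx = 0.10399, so ⟨V⟩ = 0.10399 / 0.12975.
⟨V⟩ = 0.80150.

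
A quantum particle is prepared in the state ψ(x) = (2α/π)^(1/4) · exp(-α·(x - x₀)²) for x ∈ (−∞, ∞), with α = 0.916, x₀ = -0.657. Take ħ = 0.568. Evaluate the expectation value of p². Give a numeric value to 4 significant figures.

0.2955

p² ψ = −ħ² d²ψ/dx²; ⟨p²⟩ = −ħ² ∫ ψ*·ψ'' dx.
Gaussian moments (u = x − x₀): ∫u^(2j)·e^(−2αu²) du = (2j−1)!!/(4α)^j · √(π/(2α)), odd powers integrate to 0; here √(π/(2α)) = 1.3095. Derivatives: d/dx e^(−αu²) = −2αu·e^(−αu²), d²/dx² e^(−αu²) = (4α²u² − 2α)·e^(−αu²).
⟨p²⟩ = 0.29552.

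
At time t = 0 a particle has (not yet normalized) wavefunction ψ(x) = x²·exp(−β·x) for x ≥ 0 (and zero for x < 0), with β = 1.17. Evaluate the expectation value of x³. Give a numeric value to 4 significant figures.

16.39

⟨x³⟩ = ∫ x³·|ψ|² dx / ∫|ψ|² dx (integrals over the domain).
Every integrand reduces to terms xʲ·e^(−2βx) on [0, ∞); use ∫₀^∞ xʲ·e^(−2βx) dx = j!/(2β)^(j+1).
State is unnormalized: ∫|ψ|² dx = 0.34208, and ∫ψ*·x³·ψ dx = 5.6067, so ⟨x³⟩ = 5.6067 / 0.34208.
⟨x³⟩ = 16.390.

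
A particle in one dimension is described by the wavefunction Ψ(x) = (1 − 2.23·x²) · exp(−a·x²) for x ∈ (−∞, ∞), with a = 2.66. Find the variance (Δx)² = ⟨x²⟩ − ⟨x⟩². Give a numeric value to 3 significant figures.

0.0529

Compute ⟨x⟩ and ⟨x²⟩ separately, then (Δx)² = ⟨x²⟩ − ⟨x⟩².
Expand each integrand as polynomial × e^(−2ax²) and use ∫x^(2j)·e^(−2ax²) dx = (2j−1)!!/(4a)^j · √(π/(2a)), odd powers → 0; here √(π/(2a)) = 0.76846.
Normalization: ∫|Ψ|² dx = 0.54761.
⟨x⟩ = 0.0000 and ⟨x²⟩ = 0.052937.
(Δx)² = 0.052937 − (0.0000)² = 0.052937.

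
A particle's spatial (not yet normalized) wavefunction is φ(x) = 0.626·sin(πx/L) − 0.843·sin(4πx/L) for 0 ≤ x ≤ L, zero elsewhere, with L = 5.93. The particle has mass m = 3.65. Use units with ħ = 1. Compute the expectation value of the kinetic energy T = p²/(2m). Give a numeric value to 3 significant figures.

0.410

T = −(ħ²/2m) d²/dx², so ⟨T⟩ = −(ħ²/2m) ∫ φ*·φ'' dx / ∫|φ|² dx; with m = 3.65.
d²/dx² sin(jπx/L) = −(jπ/L)²·sin(jπx/L); on 0 ≤ x ≤ L, ∫sin²(jπx/L) dx = L/2 and ∫sin(jπx/L)·sin(lπx/L) dx = 0 for j ≠ l, so only diagonal terms survive in ∫|φ|² and ∫φ·φ″; ∫φ·φ′ dx = [φ²/2] between the walls = 0.
State is unnormalized: ∫|φ|² dx = 3.2690, and ∫φ*·(−ħ²/2m · φ'') dx = 1.3409, so ⟨T⟩ = 1.3409 / 3.2690.
⟨T⟩ = 0.41018.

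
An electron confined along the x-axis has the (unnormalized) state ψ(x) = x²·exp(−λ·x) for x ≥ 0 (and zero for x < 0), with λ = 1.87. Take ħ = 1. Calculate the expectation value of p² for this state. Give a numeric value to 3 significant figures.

1.17

p² ψ = −ħ² d²ψ/dx²; ⟨p²⟩ = −ħ² ∫ ψ*·ψ'' dx / ∫|ψ|² dx.
Differentiate x²·exp(−λ·x) with the product rule; every integrand then reduces to terms xʲ·e^(−2λx) on [0, ∞), with ∫₀^∞ xʲ·e^(−2λx) dx = j!/(2λ)^(j+1).
State is unnormalized: ∫|ψ|² dx = 0.032798, and ∫ψ*·(−ħ² ψ'') dx = 0.038231, so ⟨p²⟩ = 0.038231 / 0.032798.
⟨p²⟩ = 1.1656.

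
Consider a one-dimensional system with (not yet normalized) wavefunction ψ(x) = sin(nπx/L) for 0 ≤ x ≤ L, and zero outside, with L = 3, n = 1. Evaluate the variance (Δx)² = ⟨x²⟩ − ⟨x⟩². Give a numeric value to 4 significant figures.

Compute ⟨x⟩ and ⟨x²⟩ separately, then (Δx)² = ⟨x²⟩ − ⟨x⟩².
With sin²θ = (1 − cos2θ)/2 on 0 ≤ x ≤ L: ∫sin²(nπx/L) dx = L/2, ∫x·sin²(nπx/L) dx = L²/4, ∫x²·sin²(nπx/L) dx = L³·(1/6 − 1/(4n²π²)); higher powers xᵏ the same way, integrating xᵏ·cos(2nπx/L) by parts.
Normalization: ∫|ψ|² dx = 1.5000.
⟨x⟩ = 1.5000 and ⟨x²⟩ = 2.5441.
(Δx)² = 2.5441 − (1.5000)² = 0.29405.

0.2941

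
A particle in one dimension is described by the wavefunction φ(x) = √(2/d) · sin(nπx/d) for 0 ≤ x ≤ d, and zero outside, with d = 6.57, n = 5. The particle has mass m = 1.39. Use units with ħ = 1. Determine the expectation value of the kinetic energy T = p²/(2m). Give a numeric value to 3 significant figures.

T = −(ħ²/2m) d²/dx², so ⟨T⟩ = −(ħ²/2m) ∫ φ*·φ'' dx; with m = 1.39.
d/dx sin(nπx/d) = (nπ/d)·cos(nπx/d) and d²/dx² sin(nπx/d) = −(nπ/d)²·sin(nπx/d); on 0 ≤ x ≤ d, ∫sin²(nπx/d) dx = d/2 and ∫sin(nπx/d)·cos(nπx/d) dx = 0.
⟨T⟩ = 2.0562.

2.06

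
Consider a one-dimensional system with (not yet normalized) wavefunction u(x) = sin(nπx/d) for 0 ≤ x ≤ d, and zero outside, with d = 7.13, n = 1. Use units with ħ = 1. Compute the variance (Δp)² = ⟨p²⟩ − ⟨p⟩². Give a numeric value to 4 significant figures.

Compute ⟨p⟩ and ⟨p²⟩ separately; (Δp)² = ⟨p²⟩ − ⟨p⟩².
d/dx sin(nπx/d) = (nπ/d)·cos(nπx/d) and d²/dx² sin(nπx/d) = −(nπ/d)²·sin(nπx/d); on 0 ≤ x ≤ d, ∫sin²(nπx/d) dx = d/2 and ∫sin(nπx/d)·cos(nπx/d) dx = 0.
Normalization: ∫|u|² dx = 3.5650.
⟨p⟩ = 0.0000 and ⟨p²⟩ = 0.19414.
(Δp)² = 0.19414 − (0.0000)² = 0.19414.

0.1941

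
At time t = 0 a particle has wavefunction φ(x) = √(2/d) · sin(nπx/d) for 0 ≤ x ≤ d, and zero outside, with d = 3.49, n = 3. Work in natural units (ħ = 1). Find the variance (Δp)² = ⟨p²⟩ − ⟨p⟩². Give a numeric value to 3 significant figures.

Compute ⟨p⟩ and ⟨p²⟩ separately; (Δp)² = ⟨p²⟩ − ⟨p⟩².
d/dx sin(nπx/d) = (nπ/d)·cos(nπx/d) and d²/dx² sin(nπx/d) = −(nπ/d)²·sin(nπx/d); on 0 ≤ x ≤ d, ∫sin²(nπx/d) dx = d/2 and ∫sin(nπx/d)·cos(nπx/d) dx = 0.
⟨p⟩ = 0.0000 and ⟨p²⟩ = 7.2928.
(Δp)² = 7.2928 − (0.0000)² = 7.2928.

7.29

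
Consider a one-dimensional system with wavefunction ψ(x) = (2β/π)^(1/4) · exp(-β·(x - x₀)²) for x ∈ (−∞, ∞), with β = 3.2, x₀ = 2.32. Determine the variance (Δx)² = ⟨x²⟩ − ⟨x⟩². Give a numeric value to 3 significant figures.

Compute ⟨x⟩ and ⟨x²⟩ separately, then (Δx)² = ⟨x²⟩ − ⟨x⟩².
Gaussian moments (u = x − x₀): ∫u^(2j)·e^(−2βu²) du = (2j−1)!!/(4β)^j · √(π/(2β)), odd powers integrate to 0; here √(π/(2β)) = 0.70062.
⟨x⟩ = 2.3200 and ⟨x²⟩ = 5.4605.
(Δx)² = 5.4605 − (2.3200)² = 0.078125.

0.0781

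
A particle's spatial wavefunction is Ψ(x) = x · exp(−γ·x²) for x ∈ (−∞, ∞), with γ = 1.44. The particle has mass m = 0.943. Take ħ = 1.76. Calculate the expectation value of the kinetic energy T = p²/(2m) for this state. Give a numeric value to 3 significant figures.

T = −(ħ²/2m) d²/dx², so ⟨T⟩ = −(ħ²/2m) ∫ Ψ*·Ψ'' dx / ∫|Ψ|² dx; with m = 0.943.
Expand each integrand as polynomial × e^(−2γx²) and use ∫x^(2j)·e^(−2γx²) dx = (2j−1)!!/(4γ)^j · √(π/(2γ)), odd powers → 0; here √(π/(2γ)) = 1.0444. Differentiate with the product rule, d/dx e^(−γx²) = −2γx·e^(−γx²).
State is unnormalized: ∫|Ψ|² dx = 0.18132, and ∫Ψ*·(−ħ²/2m · Ψ'') dx = 1.2865, so ⟨T⟩ = 1.2865 / 0.18132.
⟨T⟩ = 7.0952.

7.10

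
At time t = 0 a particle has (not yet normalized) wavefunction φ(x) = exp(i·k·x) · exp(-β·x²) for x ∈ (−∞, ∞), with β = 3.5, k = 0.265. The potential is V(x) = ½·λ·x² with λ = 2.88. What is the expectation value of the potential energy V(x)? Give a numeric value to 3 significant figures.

⟨V⟩ = ∫ V(x)·|φ|² dx / ∫|φ|² dx.
Gaussian moments: ∫x^(2j)·e^(−2βx²) dx = (2j−1)!!/(4β)^j · √(π/(2β)), odd powers integrate to 0; here √(π/(2β)) = 0.66992.
State is unnormalized: ∫|φ|² dx = 0.66992, and ∫φ*·V(x)·φ dx = 0.068907, so ⟨V⟩ = 0.068907 / 0.66992.
⟨V⟩ = 0.10286.

0.103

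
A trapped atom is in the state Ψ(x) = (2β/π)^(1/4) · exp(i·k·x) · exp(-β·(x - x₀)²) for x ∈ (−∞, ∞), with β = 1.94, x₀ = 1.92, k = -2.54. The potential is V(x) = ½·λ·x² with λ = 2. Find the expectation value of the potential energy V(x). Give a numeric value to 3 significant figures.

3.82

⟨V⟩ = ∫ V(x)·|Ψ|² dx.
Gaussian moments (u = x − x₀): ∫u^(2j)·e^(−2βu²) du = (2j−1)!!/(4β)^j · √(π/(2β)), odd powers integrate to 0; here √(π/(2β)) = 0.89983.
⟨V⟩ = 3.8153.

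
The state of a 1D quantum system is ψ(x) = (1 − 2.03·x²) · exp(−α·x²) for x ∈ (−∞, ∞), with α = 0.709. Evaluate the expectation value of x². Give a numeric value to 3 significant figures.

1.40

⟨x²⟩ = ∫ x²·|ψ|² dx / ∫|ψ|² dx (integrals over the domain).
Expand each integrand as polynomial × e^(−2αx²) and use ∫x^(2j)·e^(−2αx²) dx = (2j−1)!!/(4α)^j · √(π/(2α)), odd powers → 0; here √(π/(2α)) = 1.4885.
State is unnormalized: ∫|ψ|² dx = 1.6455, and ∫ψ*·x²·ψ dx = 2.3044, so ⟨x²⟩ = 2.3044 / 1.6455.
⟨x²⟩ = 1.4005.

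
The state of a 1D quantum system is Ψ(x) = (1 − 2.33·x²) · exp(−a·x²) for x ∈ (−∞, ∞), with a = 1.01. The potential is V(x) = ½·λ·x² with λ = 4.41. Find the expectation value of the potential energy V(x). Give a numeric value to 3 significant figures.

⟨V⟩ = ∫ V(x)·|Ψ|² dx / ∫|Ψ|² dx.
Expand each integrand as polynomial × e^(−2ax²) and use ∫x^(2j)·e^(−2ax²) dx = (2j−1)!!/(4a)^j · √(π/(2a)), odd powers → 0; here √(π/(2a)) = 1.2471.
State is unnormalized: ∫|Ψ|² dx = 1.0530, and ∫Ψ*·V(x)·Ψ dx = 1.7213, so ⟨V⟩ = 1.7213 / 1.0530.
⟨V⟩ = 1.6346.

1.63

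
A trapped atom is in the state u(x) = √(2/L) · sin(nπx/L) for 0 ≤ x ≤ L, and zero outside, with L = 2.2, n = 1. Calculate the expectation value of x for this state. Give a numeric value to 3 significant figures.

⟨x⟩ = ∫ x·|u|² dx (integrals over the domain).
With sin²θ = (1 − cos2θ)/2 on 0 ≤ x ≤ L: ∫sin²(nπx/L) dx = L/2, ∫x·sin²(nπx/L) dx = L²/4, ∫x²·sin²(nπx/L) dx = L³·(1/6 − 1/(4n²π²)); higher powers xᵏ the same way, integrating xᵏ·cos(2nπx/L) by parts.
⟨x⟩ = 1.1000.

1.10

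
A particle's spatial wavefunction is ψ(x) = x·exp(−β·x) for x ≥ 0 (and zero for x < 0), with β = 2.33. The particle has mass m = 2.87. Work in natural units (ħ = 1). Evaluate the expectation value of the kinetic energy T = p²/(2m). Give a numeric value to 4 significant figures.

0.9458

T = −(ħ²/2m) d²/dx², so ⟨T⟩ = −(ħ²/2m) ∫ ψ*·ψ'' dx / ∫|ψ|² dx; with m = 2.87.
Differentiate x·exp(−β·x) with the product rule; every integrand then reduces to terms xʲ·e^(−2βx) on [0, ∞), with ∫₀^∞ xʲ·e^(−2βx) dx = j!/(2β)^(j+1).
State is unnormalized: ∫|ψ|² dx = 0.019764, and ∫ψ*·(−ħ²/2m · ψ'') dx = 0.018693, so ⟨T⟩ = 0.018693 / 0.019764.
⟨T⟩ = 0.94580.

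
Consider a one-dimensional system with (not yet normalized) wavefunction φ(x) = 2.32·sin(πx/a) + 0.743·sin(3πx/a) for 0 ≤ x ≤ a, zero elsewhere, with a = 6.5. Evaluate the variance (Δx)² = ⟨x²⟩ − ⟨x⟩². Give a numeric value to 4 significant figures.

Compute ⟨x⟩ and ⟨x²⟩ separately, then (Δx)² = ⟨x²⟩ − ⟨x⟩².
On 0 ≤ x ≤ a (j ≠ l): ∫sin²(jπx/a) dx = a/2, ∫sin(jπx/a)·sin(lπx/a) dx = 0; diagonal moments ∫x·sin²(jπx/a) dx = a²/4, ∫x²·sin²(jπx/a) dx = a³·(1/6 − 1/(4j²π²)); cross terms ∫x·sin(jπx/a)·sin(lπx/a) dx = 0 for j + l even and −4jla²/(π²(j² − l²)²) for j + l odd, ∫x²·sin(jπx/a)·sin(lπx/a) dx = (−1)^(j+l)·4jla³/(π²(j² − l²)²); higher powers the same way via product-to-sum and parts.
Normalization: ∫|φ|² dx = 19.287.
⟨x⟩ = 3.2500 and ⟨x²⟩ = 13.052.
(Δx)² = 13.052 − (3.2500)² = 2.4900.

2.490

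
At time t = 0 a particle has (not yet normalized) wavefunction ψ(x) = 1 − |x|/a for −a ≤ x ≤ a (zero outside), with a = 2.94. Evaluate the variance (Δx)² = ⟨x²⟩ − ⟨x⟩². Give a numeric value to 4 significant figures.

0.8644

Compute ⟨x⟩ and ⟨x²⟩ separately, then (Δx)² = ⟨x²⟩ − ⟨x⟩².
ψ is even, so ∫ over [−a, a] = 2∫₀ᵃ with ψ = 1 − x/a there: ∫₀ᵃ (1 − x/a)² dx = a/3, ∫₀ᵃ x²(1 − x/a)² dx = a³/30, ∫₀ᵃ x⁴(1 − x/a)² dx = a⁵/105.
Normalization: ∫|ψ|² dx = 1.9600.
⟨x⟩ = 0.0000 and ⟨x²⟩ = 0.86436.
(Δx)² = 0.86436 − (0.0000)² = 0.86436.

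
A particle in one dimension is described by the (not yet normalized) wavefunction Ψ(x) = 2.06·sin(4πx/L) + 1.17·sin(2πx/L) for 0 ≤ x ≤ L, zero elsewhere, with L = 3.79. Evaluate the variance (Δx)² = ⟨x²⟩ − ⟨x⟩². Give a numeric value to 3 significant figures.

Compute ⟨x⟩ and ⟨x²⟩ separately, then (Δx)² = ⟨x²⟩ − ⟨x⟩².
On 0 ≤ x ≤ L (j ≠ l): ∫sin²(jπx/L) dx = L/2, ∫sin(jπx/L)·sin(lπx/L) dx = 0; diagonal moments ∫x·sin²(jπx/L) dx = L²/4, ∫x²·sin²(jπx/L) dx = L³·(1/6 − 1/(4j²π²)); cross terms ∫x·sin(jπx/L)·sin(lπx/L) dx = 0 for j + l even and −4jlL²/(π²(j² − l²)²) for j + l odd, ∫x²·sin(jπx/L)·sin(lπx/L) dx = (−1)^(j+l)·4jlL³/(π²(j² − l²)²); higher powers the same way via product-to-sum and parts.
Normalization: ∫|Ψ|² dx = 10.636.
⟨x⟩ = 1.8950 and ⟨x²⟩ = 5.2648.
(Δx)² = 5.2648 − (1.8950)² = 1.6738.

1.67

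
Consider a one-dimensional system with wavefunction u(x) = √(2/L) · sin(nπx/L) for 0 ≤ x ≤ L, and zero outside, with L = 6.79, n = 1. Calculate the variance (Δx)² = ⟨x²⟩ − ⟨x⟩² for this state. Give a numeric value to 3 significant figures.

1.51

Compute ⟨x⟩ and ⟨x²⟩ separately, then (Δx)² = ⟨x²⟩ − ⟨x⟩².
With sin²θ = (1 − cos2θ)/2 on 0 ≤ x ≤ L: ∫sin²(nπx/L) dx = L/2, ∫x·sin²(nπx/L) dx = L²/4, ∫x²·sin²(nπx/L) dx = L³·(1/6 − 1/(4n²π²)); higher powers xᵏ the same way, integrating xᵏ·cos(2nπx/L) by parts.
⟨x⟩ = 3.3950 and ⟨x²⟩ = 13.032.
(Δx)² = 13.032 − (3.3950)² = 1.5063.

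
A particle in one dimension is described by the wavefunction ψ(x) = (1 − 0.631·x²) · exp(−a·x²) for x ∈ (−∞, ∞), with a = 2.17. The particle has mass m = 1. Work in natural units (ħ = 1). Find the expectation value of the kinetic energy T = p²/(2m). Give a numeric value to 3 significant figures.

T = −(ħ²/2m) d²/dx², so ⟨T⟩ = −(ħ²/2m) ∫ ψ*·ψ'' dx / ∫|ψ|² dx; with m = 1.
Expand each integrand as polynomial × e^(−2ax²) and use ∫x^(2j)·e^(−2ax²) dx = (2j−1)!!/(4a)^j · √(π/(2a)), odd powers → 0; here √(π/(2a)) = 0.85081. Differentiate with the product rule, d/dx e^(−ax²) = −2ax·e^(−ax²).
State is unnormalized: ∫|ψ|² dx = 0.74059, and ∫ψ*·(−ħ²/2m · ψ'') dx = 1.0915, so ⟨T⟩ = 1.0915 / 0.74059.
⟨T⟩ = 1.4738.

1.47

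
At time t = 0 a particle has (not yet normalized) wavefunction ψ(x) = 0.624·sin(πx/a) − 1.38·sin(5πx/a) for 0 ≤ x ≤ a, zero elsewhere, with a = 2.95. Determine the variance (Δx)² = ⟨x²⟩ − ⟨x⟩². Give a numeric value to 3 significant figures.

Compute ⟨x⟩ and ⟨x²⟩ separately, then (Δx)² = ⟨x²⟩ − ⟨x⟩².
On 0 ≤ x ≤ a (j ≠ l): ∫sin²(jπx/a) dx = a/2, ∫sin(jπx/a)·sin(lπx/a) dx = 0; diagonal moments ∫x·sin²(jπx/a) dx = a²/4, ∫x²·sin²(jπx/a) dx = a³·(1/6 − 1/(4j²π²)); cross terms ∫x·sin(jπx/a)·sin(lπx/a) dx = 0 for j + l even and −4jla²/(π²(j² − l²)²) for j + l odd, ∫x²·sin(jπx/a)·sin(lπx/a) dx = (−1)^(j+l)·4jla³/(π²(j² − l²)²); higher powers the same way via product-to-sum and parts.
Normalization: ∫|ψ|² dx = 3.3833.
⟨x⟩ = 1.4750 and ⟨x²⟩ = 2.7654.
(Δx)² = 2.7654 − (1.4750)² = 0.58975.

0.590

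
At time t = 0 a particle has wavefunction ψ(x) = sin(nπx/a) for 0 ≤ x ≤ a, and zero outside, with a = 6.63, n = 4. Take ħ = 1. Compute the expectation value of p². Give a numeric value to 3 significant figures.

p² ψ = −ħ² d²ψ/dx²; ⟨p²⟩ = −ħ² ∫ ψ*·ψ'' dx / ∫|ψ|² dx.
d/dx sin(nπx/a) = (nπ/a)·cos(nπx/a) and d²/dx² sin(nπx/a) = −(nπ/a)²·sin(nπx/a); on 0 ≤ x ≤ a, ∫sin²(nπx/a) dx = a/2 and ∫sin(nπx/a)·cos(nπx/a) dx = 0.
State is unnormalized: ∫|ψ|² dx = 3.3150, and ∫ψ*·(−ħ² ψ'') dx = 11.909, so ⟨p²⟩ = 11.909 / 3.3150.
⟨p²⟩ = 3.5925.

3.59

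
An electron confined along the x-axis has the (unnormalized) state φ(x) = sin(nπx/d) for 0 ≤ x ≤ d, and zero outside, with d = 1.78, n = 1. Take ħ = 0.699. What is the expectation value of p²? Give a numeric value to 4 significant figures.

1.522

p² φ = −ħ² d²φ/dx²; ⟨p²⟩ = −ħ² ∫ φ*·φ'' dx / ∫|φ|² dx.
d/dx sin(nπx/d) = (nπ/d)·cos(nπx/d) and d²/dx² sin(nπx/d) = −(nπ/d)²·sin(nπx/d); on 0 ≤ x ≤ d, ∫sin²(nπx/d) dx = d/2 and ∫sin(nπx/d)·cos(nπx/d) dx = 0.
State is unnormalized: ∫|φ|² dx = 0.89000, and ∫φ*·(−ħ² φ'') dx = 1.3546, so ⟨p²⟩ = 1.3546 / 0.89000.
⟨p²⟩ = 1.5220.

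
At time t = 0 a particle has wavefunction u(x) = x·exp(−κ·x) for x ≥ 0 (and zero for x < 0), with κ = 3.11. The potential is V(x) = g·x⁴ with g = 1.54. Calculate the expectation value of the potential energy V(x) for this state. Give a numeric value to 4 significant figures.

⟨V⟩ = ∫ V(x)·|u|² dx / ∫|u|² dx.
Every integrand reduces to terms xʲ·e^(−2κx) on [0, ∞); use ∫₀^∞ xʲ·e^(−2κx) dx = j!/(2κ)^(j+1).
State is unnormalized: ∫|u|² dx = 0.0083111, and ∫u*·V(x)·u dx = 0.0030784, so ⟨V⟩ = 0.0030784 / 0.0083111.
⟨V⟩ = 0.37039.

0.3704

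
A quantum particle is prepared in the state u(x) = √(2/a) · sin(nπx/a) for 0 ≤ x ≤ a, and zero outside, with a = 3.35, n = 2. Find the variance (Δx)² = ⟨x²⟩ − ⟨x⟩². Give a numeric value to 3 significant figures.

Compute ⟨x⟩ and ⟨x²⟩ separately, then (Δx)² = ⟨x²⟩ − ⟨x⟩².
With sin²θ = (1 − cos2θ)/2 on 0 ≤ x ≤ a: ∫sin²(nπx/a) dx = a/2, ∫x·sin²(nπx/a) dx = a²/4, ∫x²·sin²(nπx/a) dx = a³·(1/6 − 1/(4n²π²)); higher powers xᵏ the same way, integrating xᵏ·cos(2nπx/a) by parts.
⟨x⟩ = 1.6750 and ⟨x²⟩ = 3.5987.
(Δx)² = 3.5987 − (1.6750)² = 0.79307.

0.793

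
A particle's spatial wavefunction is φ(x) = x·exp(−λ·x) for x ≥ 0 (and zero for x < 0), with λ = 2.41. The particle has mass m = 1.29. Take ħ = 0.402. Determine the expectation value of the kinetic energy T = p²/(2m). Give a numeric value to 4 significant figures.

0.3638

T = −(ħ²/2m) d²/dx², so ⟨T⟩ = −(ħ²/2m) ∫ φ*·φ'' dx / ∫|φ|² dx; with m = 1.29.
Differentiate x·exp(−λ·x) with the product rule; every integrand then reduces to terms xʲ·e^(−2λx) on [0, ∞), with ∫₀^∞ xʲ·e^(−2λx) dx = j!/(2λ)^(j+1).
State is unnormalized: ∫|φ|² dx = 0.017860, and ∫φ*·(−ħ²/2m · φ'') dx = 0.0064976, so ⟨T⟩ = 0.0064976 / 0.017860.
⟨T⟩ = 0.36380.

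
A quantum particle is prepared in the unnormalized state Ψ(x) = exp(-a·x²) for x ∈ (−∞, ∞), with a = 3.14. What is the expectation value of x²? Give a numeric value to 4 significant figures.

0.07962

⟨x²⟩ = ∫ x²·|Ψ|² dx / ∫|Ψ|² dx (integrals over the domain).
Gaussian moments: ∫x^(2j)·e^(−2ax²) dx = (2j−1)!!/(4a)^j · √(π/(2a)), odd powers integrate to 0; here √(π/(2a)) = 0.70729.
State is unnormalized: ∫|Ψ|² dx = 0.70729, and ∫Ψ*·x²·Ψ dx = 0.056313, so ⟨x²⟩ = 0.056313 / 0.70729.
⟨x²⟩ = 0.079618.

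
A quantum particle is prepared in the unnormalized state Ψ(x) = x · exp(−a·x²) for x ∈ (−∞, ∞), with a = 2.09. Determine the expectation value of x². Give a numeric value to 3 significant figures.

⟨x²⟩ = ∫ x²·|Ψ|² dx / ∫|Ψ|² dx (integrals over the domain).
Expand each integrand as polynomial × e^(−2ax²) and use ∫x^(2j)·e^(−2ax²) dx = (2j−1)!!/(4a)^j · √(π/(2a)), odd powers → 0; here √(π/(2a)) = 0.86694.
State is unnormalized: ∫|Ψ|² dx = 0.10370, and ∫Ψ*·x²·Ψ dx = 0.037213, so ⟨x²⟩ = 0.037213 / 0.10370.
⟨x²⟩ = 0.35885.

0.359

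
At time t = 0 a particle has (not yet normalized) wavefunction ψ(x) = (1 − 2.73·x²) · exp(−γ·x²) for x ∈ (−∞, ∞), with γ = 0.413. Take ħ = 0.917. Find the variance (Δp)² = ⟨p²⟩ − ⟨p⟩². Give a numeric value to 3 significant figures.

1.38

Compute ⟨p⟩ and ⟨p²⟩ separately; (Δp)² = ⟨p²⟩ − ⟨p⟩².
Expand each integrand as polynomial × e^(−2γx²) and use ∫x^(2j)·e^(−2γx²) dx = (2j−1)!!/(4γ)^j · √(π/(2γ)), odd powers → 0; here √(π/(2γ)) = 1.9502. Differentiate with the product rule, d/dx e^(−γx²) = −2γx·e^(−γx²).
Normalization: ∫|ψ|² dx = 11.482.
⟨p⟩ = 0.0000 and ⟨p²⟩ = 1.3815.
(Δp)² = 1.3815 − (0.0000)² = 1.3815.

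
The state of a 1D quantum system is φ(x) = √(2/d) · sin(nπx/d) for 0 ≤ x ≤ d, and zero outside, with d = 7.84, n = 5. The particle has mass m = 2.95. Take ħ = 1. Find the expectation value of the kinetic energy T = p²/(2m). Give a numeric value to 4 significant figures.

0.6804

T = −(ħ²/2m) d²/dx², so ⟨T⟩ = −(ħ²/2m) ∫ φ*·φ'' dx; with m = 2.95.
d/dx sin(nπx/d) = (nπ/d)·cos(nπx/d) and d²/dx² sin(nπx/d) = −(nπ/d)²·sin(nπx/d); on 0 ≤ x ≤ d, ∫sin²(nπx/d) dx = d/2 and ∫sin(nπx/d)·cos(nπx/d) dx = 0.
⟨T⟩ = 0.68039.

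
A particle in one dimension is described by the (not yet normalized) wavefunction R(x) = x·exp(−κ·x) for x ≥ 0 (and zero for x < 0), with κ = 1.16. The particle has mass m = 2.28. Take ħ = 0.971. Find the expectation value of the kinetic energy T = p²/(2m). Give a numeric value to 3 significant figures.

0.278

T = −(ħ²/2m) d²/dx², so ⟨T⟩ = −(ħ²/2m) ∫ R*·R'' dx / ∫|R|² dx; with m = 2.28.
Differentiate x·exp(−κ·x) with the product rule; every integrand then reduces to terms xʲ·e^(−2κx) on [0, ∞), with ∫₀^∞ xʲ·e^(−2κx) dx = j!/(2κ)^(j+1).
State is unnormalized: ∫|R|² dx = 0.16016, and ∫R*·(−ħ²/2m · R'') dx = 0.044561, so ⟨T⟩ = 0.044561 / 0.16016.
⟨T⟩ = 0.27822.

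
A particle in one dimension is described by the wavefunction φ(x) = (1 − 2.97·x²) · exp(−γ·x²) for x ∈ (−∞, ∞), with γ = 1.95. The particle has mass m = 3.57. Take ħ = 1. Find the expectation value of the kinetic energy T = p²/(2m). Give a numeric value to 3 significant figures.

T = −(ħ²/2m) d²/dx², so ⟨T⟩ = −(ħ²/2m) ∫ φ*·φ'' dx / ∫|φ|² dx; with m = 3.57.
Expand each integrand as polynomial × e^(−2γx²) and use ∫x^(2j)·e^(−2γx²) dx = (2j−1)!!/(4γ)^j · √(π/(2γ)), odd powers → 0; here √(π/(2γ)) = 0.89752. Differentiate with the product rule, d/dx e^(−γx²) = −2γx·e^(−γx²).
State is unnormalized: ∫|φ|² dx = 0.60440, and ∫φ*·(−ħ²/2m · φ'') dx = 0.68056, so ⟨T⟩ = 0.68056 / 0.60440.
⟨T⟩ = 1.1260.

1.13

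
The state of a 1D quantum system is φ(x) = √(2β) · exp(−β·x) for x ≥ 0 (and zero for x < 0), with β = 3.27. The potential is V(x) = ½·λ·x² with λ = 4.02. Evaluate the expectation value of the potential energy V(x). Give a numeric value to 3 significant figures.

0.0940

⟨V⟩ = ∫ V(x)·|φ|² dx.
Every integrand reduces to terms xʲ·e^(−2βx) on [0, ∞); use ∫₀^∞ xʲ·e^(−2βx) dx = j!/(2β)^(j+1).
⟨V⟩ = 0.093988.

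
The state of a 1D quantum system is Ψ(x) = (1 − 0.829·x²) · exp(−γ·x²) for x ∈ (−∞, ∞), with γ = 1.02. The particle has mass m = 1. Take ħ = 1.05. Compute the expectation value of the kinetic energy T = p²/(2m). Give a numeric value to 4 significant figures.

T = −(ħ²/2m) d²/dx², so ⟨T⟩ = −(ħ²/2m) ∫ Ψ*·Ψ'' dx / ∫|Ψ|² dx; with m = 1.
Expand each integrand as polynomial × e^(−2γx²) and use ∫x^(2j)·e^(−2γx²) dx = (2j−1)!!/(4γ)^j · √(π/(2γ)), odd powers → 0; here √(π/(2γ)) = 1.2410. Differentiate with the product rule, d/dx e^(−γx²) = −2γx·e^(−γx²).
State is unnormalized: ∫|Ψ|² dx = 0.89037, and ∫Ψ*·(−ħ²/2m · Ψ'') dx = 1.1830, so ⟨T⟩ = 1.1830 / 0.89037.
⟨T⟩ = 1.3286.

1.329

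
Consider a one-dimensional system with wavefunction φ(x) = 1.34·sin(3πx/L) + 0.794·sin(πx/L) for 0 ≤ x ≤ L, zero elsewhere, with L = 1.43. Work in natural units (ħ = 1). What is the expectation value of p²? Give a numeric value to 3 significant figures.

p² φ = −ħ² d²φ/dx²; ⟨p²⟩ = −ħ² ∫ φ*·φ'' dx / ∫|φ|² dx.
d²/dx² sin(jπx/L) = −(jπ/L)²·sin(jπx/L); on 0 ≤ x ≤ L, ∫sin²(jπx/L) dx = L/2 and ∫sin(jπx/L)·sin(lπx/L) dx = 0 for j ≠ l, so only diagonal terms survive in ∫|φ|² and ∫φ·φ″; ∫φ·φ′ dx = [φ²/2] between the walls = 0.
State is unnormalized: ∫|φ|² dx = 1.7346, and ∫φ*·(−ħ² φ'') dx = 57.944, so ⟨p²⟩ = 57.944 / 1.7346.
⟨p²⟩ = 33.404.

33.4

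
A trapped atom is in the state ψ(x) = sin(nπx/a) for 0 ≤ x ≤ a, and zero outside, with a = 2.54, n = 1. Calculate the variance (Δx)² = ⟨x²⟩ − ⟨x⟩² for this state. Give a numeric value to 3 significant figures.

0.211

Compute ⟨x⟩ and ⟨x²⟩ separately, then (Δx)² = ⟨x²⟩ − ⟨x⟩².
With sin²θ = (1 − cos2θ)/2 on 0 ≤ x ≤ a: ∫sin²(nπx/a) dx = a/2, ∫x·sin²(nπx/a) dx = a²/4, ∫x²·sin²(nπx/a) dx = a³·(1/6 − 1/(4n²π²)); higher powers xᵏ the same way, integrating xᵏ·cos(2nπx/a) by parts.
Normalization: ∫|ψ|² dx = 1.2700.
⟨x⟩ = 1.2700 and ⟨x²⟩ = 1.8237.
(Δx)² = 1.8237 − (1.2700)² = 0.21079.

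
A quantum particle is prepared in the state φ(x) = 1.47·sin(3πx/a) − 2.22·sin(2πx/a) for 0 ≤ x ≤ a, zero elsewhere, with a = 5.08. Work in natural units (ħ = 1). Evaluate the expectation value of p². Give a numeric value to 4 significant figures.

2.113

p² φ = −ħ² d²φ/dx²; ⟨p²⟩ = −ħ² ∫ φ*·φ'' dx / ∫|φ|² dx.
d²/dx² sin(jπx/a) = −(jπ/a)²·sin(jπx/a); on 0 ≤ x ≤ a, ∫sin²(jπx/a) dx = a/2 and ∫sin(jπx/a)·sin(lπx/a) dx = 0 for j ≠ l, so only diagonal terms survive in ∫|φ|² and ∫φ·φ″; ∫φ·φ′ dx = [φ²/2] between the walls = 0.
State is unnormalized: ∫|φ|² dx = 18.007, and ∫φ*·(−ħ² φ'') dx = 38.042, so ⟨p²⟩ = 38.042 / 18.007.
⟨p²⟩ = 2.1127.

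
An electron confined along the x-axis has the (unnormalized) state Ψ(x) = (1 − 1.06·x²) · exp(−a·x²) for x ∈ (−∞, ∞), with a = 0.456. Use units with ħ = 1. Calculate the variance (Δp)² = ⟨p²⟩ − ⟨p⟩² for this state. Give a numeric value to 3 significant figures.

2.43

Compute ⟨p⟩ and ⟨p²⟩ separately; (Δp)² = ⟨p²⟩ − ⟨p⟩².
Expand each integrand as polynomial × e^(−2ax²) and use ∫x^(2j)·e^(−2ax²) dx = (2j−1)!!/(4a)^j · √(π/(2a)), odd powers → 0; here √(π/(2a)) = 1.8560. Differentiate with the product rule, d/dx e^(−ax²) = −2ax·e^(−ax²).
Normalization: ∫|Ψ|² dx = 1.5793.
⟨p⟩ = 0.0000 and ⟨p²⟩ = 2.4257.
(Δp)² = 2.4257 − (0.0000)² = 2.4257.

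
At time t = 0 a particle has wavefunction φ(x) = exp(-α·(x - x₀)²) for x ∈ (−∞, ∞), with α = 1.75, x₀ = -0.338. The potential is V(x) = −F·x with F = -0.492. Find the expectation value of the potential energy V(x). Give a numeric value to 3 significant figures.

-0.166

⟨V⟩ = ∫ V(x)·|φ|² dx / ∫|φ|² dx.
Gaussian moments (u = x − x₀): ∫u^(2j)·e^(−2αu²) du = (2j−1)!!/(4α)^j · √(π/(2α)), odd powers integrate to 0; here √(π/(2α)) = 0.94742.
State is unnormalized: ∫|φ|² dx = 0.94742, and ∫φ*·V(x)·φ dx = -0.15755, so ⟨V⟩ = -0.15755 / 0.94742.
⟨V⟩ = -0.16630.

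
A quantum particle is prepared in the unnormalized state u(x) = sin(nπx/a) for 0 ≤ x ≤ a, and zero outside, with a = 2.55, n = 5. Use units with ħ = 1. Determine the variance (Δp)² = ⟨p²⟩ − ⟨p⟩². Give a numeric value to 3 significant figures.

37.9

Compute ⟨p⟩ and ⟨p²⟩ separately; (Δp)² = ⟨p²⟩ − ⟨p⟩².
d/dx sin(nπx/a) = (nπ/a)·cos(nπx/a) and d²/dx² sin(nπx/a) = −(nπ/a)²·sin(nπx/a); on 0 ≤ x ≤ a, ∫sin²(nπx/a) dx = a/2 and ∫sin(nπx/a)·cos(nπx/a) dx = 0.
Normalization: ∫|u|² dx = 1.2750.
⟨p⟩ = 0.0000 and ⟨p²⟩ = 37.945.
(Δp)² = 37.945 − (0.0000)² = 37.945.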